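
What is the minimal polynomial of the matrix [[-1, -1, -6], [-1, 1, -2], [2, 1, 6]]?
m_A(x) = (x - 2)^3

The characteristic polynomial factors as (x - 2)^3. The minimal polynomial is ∏(x - λ)^{k_λ} where k_λ is the size of the largest Jordan block at λ.

For λ = 2: rank(A - 2I) = 2, and the largest Jordan block has size 3 (the smallest k with rank((A - 2I)^k) = rank((A - 2I)^(k+1))).

So m_A(x) = (x - 2)^3.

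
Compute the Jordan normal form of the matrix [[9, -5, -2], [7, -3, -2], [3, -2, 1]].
J = [[2, 1, 0], [0, 2, 0], [0, 0, 3]]

The characteristic polynomial is det(xI - A) = (x - 3)(x - 2)^2, so the eigenvalues are 2 (algebraic multiplicity 2), 3 (algebraic multiplicity 1).

For λ = 2: rank(A - 2I) = 2, rank((A - 2I)^2) = 1. The eigenspace has dimension 3 - 2 = 1, so there is 1 Jordan block; the rank sequence gives block sizes [2].

For λ = 3: algebraic multiplicity 1 gives one 1×1 block.

Assembling the blocks gives the Jordan form J above.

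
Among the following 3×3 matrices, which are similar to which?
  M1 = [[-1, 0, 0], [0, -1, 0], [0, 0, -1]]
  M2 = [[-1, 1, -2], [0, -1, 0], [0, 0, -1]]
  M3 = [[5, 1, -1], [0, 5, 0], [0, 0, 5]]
Characteristic polynomials: χ_{M1} = (x + 1)^3, χ_{M2} = (x + 1)^3, χ_{M3} = (x - 5)^3.

{M1}: invariant factors x + 1, x + 1, x + 1.

{M2}: invariant factors x + 1, (x + 1)^2.

{M3}: invariant factors x - 5, (x - 5)^2.

Matrices are similar if and only if their invariant-factor lists agree; the partition into similarity classes is {M1}, {M2}, {M3}.

3 classes: {M1}, {M2}, {M3}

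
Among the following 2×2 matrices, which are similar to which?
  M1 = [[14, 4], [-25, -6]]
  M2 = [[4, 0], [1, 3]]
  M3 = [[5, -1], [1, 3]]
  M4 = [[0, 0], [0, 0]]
Characteristic polynomials: χ_{M1} = (x - 4)^2, χ_{M2} = (x - 4)(x - 3), χ_{M3} = (x - 4)^2, χ_{M4} = x^2.

{M1, M3}: invariant factors (x - 4)^2.

{M2}: invariant factors (x - 4)(x - 3).

{M4}: invariant factors x, x.

Matrices are similar if and only if their invariant-factor lists agree; the partition into similarity classes is {M1, M3}, {M2}, {M4}.

3 classes: {M1, M3}, {M2}, {M4}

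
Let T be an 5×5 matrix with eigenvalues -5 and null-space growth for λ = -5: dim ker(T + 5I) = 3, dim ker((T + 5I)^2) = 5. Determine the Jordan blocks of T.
λ = -5: successive nullity increments [3, 2] count blocks of size ≥ k; block sizes are [2, 2, 1].

Jordan blocks: (-5, 2), (-5, 2), (-5, 1)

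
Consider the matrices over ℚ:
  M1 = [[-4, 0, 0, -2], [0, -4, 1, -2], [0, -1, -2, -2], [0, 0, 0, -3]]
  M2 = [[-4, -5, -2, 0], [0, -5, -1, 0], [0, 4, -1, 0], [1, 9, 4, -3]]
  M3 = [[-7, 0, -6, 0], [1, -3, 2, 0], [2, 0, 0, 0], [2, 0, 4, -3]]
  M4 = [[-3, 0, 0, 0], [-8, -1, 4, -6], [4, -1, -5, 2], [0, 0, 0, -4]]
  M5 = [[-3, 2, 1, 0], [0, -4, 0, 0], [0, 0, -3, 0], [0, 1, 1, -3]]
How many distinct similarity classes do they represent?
Characteristic polynomials: χ_{M1} = (x + 3)^3(x + 4), χ_{M2} = (x + 3)^3(x + 4), χ_{M3} = (x + 3)^3(x + 4), χ_{M4} = (x + 3)^3(x + 4), χ_{M5} = (x + 3)^3(x + 4).

{M1, M2, M3, M4, M5}: invariant factors x + 3, (x + 3)^2(x + 4).

Matrices are similar if and only if their invariant-factor lists agree; the partition into similarity classes is {M1, M2, M3, M4, M5}.

1 class: {M1, M2, M3, M4, M5}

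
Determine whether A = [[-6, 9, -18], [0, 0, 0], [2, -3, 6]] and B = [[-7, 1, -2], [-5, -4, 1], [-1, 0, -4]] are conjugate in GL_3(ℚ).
trace(A) = 0 but trace(B) = -15. The trace is a similarity invariant, so A and B are not similar.

No.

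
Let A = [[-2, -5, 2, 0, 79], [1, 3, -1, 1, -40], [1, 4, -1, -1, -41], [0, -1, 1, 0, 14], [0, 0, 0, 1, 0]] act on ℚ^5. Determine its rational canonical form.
R = [[0, 0, 0, 0, 0], [1, 0, 0, 0, -36], [0, 1, 0, 0, 0], [0, 0, 1, 0, 12], [0, 0, 0, 1, 0]]

The invariant factors of A (the non-unit diagonal entries of the Smith normal form of xI - A over ℚ[x]) are x(x^2 - 6)^2, each dividing the next. The characteristic polynomial is their product, x(x^2 - 6)^2.

The rational canonical form is the block-diagonal matrix of companion matrices C(f_i):
R = [[0, 0, 0, 0, 0], [1, 0, 0, 0, -36], [0, 1, 0, 0, 0], [0, 0, 1, 0, 12], [0, 0, 0, 1, 0]].

Note the characteristic polynomial does not split into linear factors over ℚ, so A has no Jordan form over ℚ; the rational canonical form exists over any field.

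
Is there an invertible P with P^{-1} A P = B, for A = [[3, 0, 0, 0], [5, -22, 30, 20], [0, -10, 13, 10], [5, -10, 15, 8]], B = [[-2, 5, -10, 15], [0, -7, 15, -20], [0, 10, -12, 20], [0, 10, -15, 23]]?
Yes.

Two matrices over a field are similar if and only if they have the same invariant factors.

Both A and B have characteristic polynomial (x - 3)^2(x + 2)^2 and minimal polynomial (x - 3)(x + 2). Computing further, both have invariant factors (x - 3)(x + 2), (x - 3)(x + 2). Hence A and B are similar.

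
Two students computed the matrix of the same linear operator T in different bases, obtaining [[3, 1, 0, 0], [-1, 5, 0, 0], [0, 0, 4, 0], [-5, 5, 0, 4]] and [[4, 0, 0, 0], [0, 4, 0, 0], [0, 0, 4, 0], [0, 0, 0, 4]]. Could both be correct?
Both have characteristic polynomial (x - 4)^4, but the minimal polynomial of A is (x - 4)^2 while the minimal polynomial of B is x - 4. The minimal polynomial is a similarity invariant, so A and B are not similar.

No.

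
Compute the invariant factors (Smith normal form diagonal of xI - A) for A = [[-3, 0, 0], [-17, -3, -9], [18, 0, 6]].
The Jordan structure of A has elementary divisors (x + 3)^2, (x - 6). Arranging the block sizes at each eigenvalue in decreasing order and taking row products gives the invariant factors.

Invariant factors (smallest first, each dividing the next): (x - 6)(x + 3)^2.

Check: the last factor (x - 6)(x + 3)^2 is the minimal polynomial, and the product (x - 6)(x + 3)^2 is the characteristic polynomial.

(x - 6)(x + 3)^2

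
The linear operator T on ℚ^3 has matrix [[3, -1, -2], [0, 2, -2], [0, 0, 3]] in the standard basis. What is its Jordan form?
The characteristic polynomial is det(xI - A) = (x - 3)^2(x - 2), so the eigenvalues are 2 (algebraic multiplicity 1), 3 (algebraic multiplicity 2).

For λ = 2: algebraic multiplicity 1 gives one 1×1 block.

For λ = 3: rank(A - 3I) = 1. The eigenspace has dimension 3 - 1 = 2, so there are 2 Jordan blocks; the rank sequence gives block sizes [1, 1].

Assembling the blocks gives the Jordan form J above.

J = [[2, 0, 0], [0, 3, 0], [0, 0, 3]]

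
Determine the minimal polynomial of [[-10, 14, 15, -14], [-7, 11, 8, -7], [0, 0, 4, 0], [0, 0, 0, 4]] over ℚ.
m_A(x) = (x - 4)^2(x + 3)

The characteristic polynomial factors as (x - 4)^3(x + 3). The minimal polynomial is ∏(x - λ)^{k_λ} where k_λ is the size of the largest Jordan block at λ.

For λ = -3: rank(A + 3I) = 3, and the largest Jordan block has size 1 (the smallest k with rank((A + 3I)^k) = rank((A + 3I)^(k+1))).
For λ = 4: rank(A - 4I) = 2, and the largest Jordan block has size 2 (the smallest k with rank((A - 4I)^k) = rank((A - 4I)^(k+1))).

So m_A(x) = (x - 4)^2(x + 3).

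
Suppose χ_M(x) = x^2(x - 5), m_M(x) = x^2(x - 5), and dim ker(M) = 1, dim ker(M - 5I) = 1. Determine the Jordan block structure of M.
λ = 0: algebraic multiplicity 2 (exponent in χ_M), largest block size 2 (exponent in m_M), 1 block (geometric multiplicity). This forces block sizes [2].
λ = 5: algebraic multiplicity 1 (exponent in χ_M), largest block size 1 (exponent in m_M), 1 block (geometric multiplicity). This forces block sizes [1].

Jordan blocks: (0, 2), (5, 1)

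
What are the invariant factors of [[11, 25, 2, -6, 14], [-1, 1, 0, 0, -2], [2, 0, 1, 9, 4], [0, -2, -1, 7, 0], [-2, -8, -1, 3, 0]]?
The Jordan structure of A has elementary divisors (x - 4)^2, (x - 4)^2, (x - 4). Arranging the block sizes at each eigenvalue in decreasing order and taking row products gives the invariant factors.

Invariant factors (smallest first, each dividing the next): x - 4, (x - 4)^2, (x - 4)^2.

Check: the last factor (x - 4)^2 is the minimal polynomial, and the product (x - 4)^5 is the characteristic polynomial.

x - 4, (x - 4)^2, (x - 4)^2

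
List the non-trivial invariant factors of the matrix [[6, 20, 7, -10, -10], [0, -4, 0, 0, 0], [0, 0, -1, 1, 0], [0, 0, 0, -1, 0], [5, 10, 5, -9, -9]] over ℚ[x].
The Jordan structure of A has elementary divisors (x + 4), (x + 4), (x + 1)^2, (x - 1). Arranging the block sizes at each eigenvalue in decreasing order and taking row products gives the invariant factors.

Invariant factors (smallest first, each dividing the next): x + 4, (x - 1)(x + 1)^2(x + 4).

Check: the last factor (x - 1)(x + 1)^2(x + 4) is the minimal polynomial, and the product (x - 1)(x + 1)^2(x + 4)^2 is the characteristic polynomial.

x + 4, (x - 1)(x + 1)^2(x + 4)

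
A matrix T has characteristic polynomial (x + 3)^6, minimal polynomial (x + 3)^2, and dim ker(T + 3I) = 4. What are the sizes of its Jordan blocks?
λ = -3: algebraic multiplicity 6 (exponent in χ_T), largest block size 2 (exponent in m_T), 4 blocks (geometric multiplicity). These force block sizes [2, 2, 1, 1].

Jordan blocks: (-3, 2), (-3, 2), (-3, 1), (-3, 1)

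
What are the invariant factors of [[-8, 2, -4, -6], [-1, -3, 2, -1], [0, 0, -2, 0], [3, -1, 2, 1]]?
x + 2, (x + 2)(x + 4)^2

The Jordan structure of A has elementary divisors (x + 4)^2, (x + 2), (x + 2). Arranging the block sizes at each eigenvalue in decreasing order and taking row products gives the invariant factors.

Invariant factors (smallest first, each dividing the next): x + 2, (x + 2)(x + 4)^2.

Check: the last factor (x + 2)(x + 4)^2 is the minimal polynomial, and the product (x + 2)^2(x + 4)^2 is the characteristic polynomial.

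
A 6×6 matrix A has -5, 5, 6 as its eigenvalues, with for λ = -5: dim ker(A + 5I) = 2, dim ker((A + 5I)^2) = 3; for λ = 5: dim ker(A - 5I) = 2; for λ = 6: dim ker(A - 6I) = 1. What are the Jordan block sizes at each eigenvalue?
λ = -5: successive nullity increments [2, 1] count blocks of size ≥ k; block sizes are [2, 1].
λ = 5: successive nullity increments [2] count blocks of size ≥ k; block sizes are [1, 1].
λ = 6: successive nullity increments [1] count blocks of size ≥ k; block sizes are [1].

Jordan blocks: (-5, 2), (-5, 1), (5, 1), (5, 1), (6, 1)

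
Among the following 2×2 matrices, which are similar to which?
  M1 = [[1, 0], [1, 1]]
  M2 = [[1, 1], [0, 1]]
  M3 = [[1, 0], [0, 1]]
2 classes: {M1, M2}, {M3}

Characteristic polynomials: χ_{M1} = (x - 1)^2, χ_{M2} = (x - 1)^2, χ_{M3} = (x - 1)^2.

{M1, M2}: invariant factors (x - 1)^2.

{M3}: invariant factors x - 1, x - 1.

Matrices are similar if and only if their invariant-factor lists agree; the partition into similarity classes is {M1, M2}, {M3}.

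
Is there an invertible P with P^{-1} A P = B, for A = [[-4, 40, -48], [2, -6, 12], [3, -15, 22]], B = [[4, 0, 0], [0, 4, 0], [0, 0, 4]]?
No.

Both have characteristic polynomial (x - 4)^3, but the minimal polynomial of A is (x - 4)^2 while the minimal polynomial of B is x - 4. The minimal polynomial is a similarity invariant, so A and B are not similar.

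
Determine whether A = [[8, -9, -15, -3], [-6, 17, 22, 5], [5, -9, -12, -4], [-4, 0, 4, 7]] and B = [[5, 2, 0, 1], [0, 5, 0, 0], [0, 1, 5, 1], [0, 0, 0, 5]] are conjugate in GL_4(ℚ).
Two matrices over a field are similar if and only if they have the same invariant factors.

Both A and B have characteristic polynomial (x - 5)^4 and minimal polynomial (x - 5)^2. Computing further, both have invariant factors (x - 5)^2, (x - 5)^2. Hence A and B are similar.

Yes.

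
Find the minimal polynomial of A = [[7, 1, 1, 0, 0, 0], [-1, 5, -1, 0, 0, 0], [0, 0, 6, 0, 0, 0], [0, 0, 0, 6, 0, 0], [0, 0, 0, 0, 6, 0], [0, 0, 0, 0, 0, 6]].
m_A(x) = (x - 6)^2

The characteristic polynomial factors as (x - 6)^6. The minimal polynomial is ∏(x - λ)^{k_λ} where k_λ is the size of the largest Jordan block at λ.

For λ = 6: rank(A - 6I) = 1, and the largest Jordan block has size 2 (the smallest k with rank((A - 6I)^k) = rank((A - 6I)^(k+1))).

So m_A(x) = (x - 6)^2.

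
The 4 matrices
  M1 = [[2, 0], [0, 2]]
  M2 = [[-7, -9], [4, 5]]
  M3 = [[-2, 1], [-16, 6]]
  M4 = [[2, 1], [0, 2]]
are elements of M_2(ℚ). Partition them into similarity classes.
Characteristic polynomials: χ_{M1} = (x - 2)^2, χ_{M2} = (x + 1)^2, χ_{M3} = (x - 2)^2, χ_{M4} = (x - 2)^2.

{M1}: invariant factors x - 2, x - 2.

{M2}: invariant factors (x + 1)^2.

{M3, M4}: invariant factors (x - 2)^2.

Matrices are similar if and only if their invariant-factor lists agree; the partition into similarity classes is {M1}, {M2}, {M3, M4}.

3 classes: {M1}, {M2}, {M3, M4}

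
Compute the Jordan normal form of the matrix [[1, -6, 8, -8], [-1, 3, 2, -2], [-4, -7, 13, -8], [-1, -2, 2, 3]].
J = [[5, 1, 0, 0], [0, 5, 1, 0], [0, 0, 5, 0], [0, 0, 0, 5]]

The characteristic polynomial is det(xI - A) = (x - 5)^4, so the eigenvalues are 5 (algebraic multiplicity 4).

For λ = 5: rank(A - 5I) = 2, rank((A - 5I)^2) = 1, rank((A - 5I)^3) = 0. The eigenspace has dimension 4 - 2 = 2, so there are 2 Jordan blocks; the rank sequence gives block sizes [3, 1].

Assembling the blocks gives the Jordan form J above.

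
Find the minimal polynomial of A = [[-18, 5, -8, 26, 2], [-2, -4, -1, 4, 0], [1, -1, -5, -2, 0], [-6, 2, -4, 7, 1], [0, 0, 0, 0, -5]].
m_A(x) = (x + 5)^3

The characteristic polynomial factors as (x + 5)^5. The minimal polynomial is ∏(x - λ)^{k_λ} where k_λ is the size of the largest Jordan block at λ.

For λ = -5: rank(A + 5I) = 3, and the largest Jordan block has size 3 (the smallest k with rank((A + 5I)^k) = rank((A + 5I)^(k+1))).

So m_A(x) = (x + 5)^3.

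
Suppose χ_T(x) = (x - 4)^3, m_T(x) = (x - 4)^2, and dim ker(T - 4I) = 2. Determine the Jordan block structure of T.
Jordan blocks: (4, 2), (4, 1)

λ = 4: algebraic multiplicity 3 (exponent in χ_T), largest block size 2 (exponent in m_T), 2 blocks (geometric multiplicity). These force block sizes [2, 1].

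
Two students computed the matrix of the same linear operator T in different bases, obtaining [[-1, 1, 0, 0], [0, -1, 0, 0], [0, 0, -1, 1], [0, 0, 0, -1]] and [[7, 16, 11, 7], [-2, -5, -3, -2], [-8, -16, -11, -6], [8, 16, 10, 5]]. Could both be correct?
Yes.

Two matrices over a field are similar if and only if they have the same invariant factors.

Both A and B have characteristic polynomial (x + 1)^4 and minimal polynomial (x + 1)^2. Computing further, both have invariant factors (x + 1)^2, (x + 1)^2. Hence A and B are similar.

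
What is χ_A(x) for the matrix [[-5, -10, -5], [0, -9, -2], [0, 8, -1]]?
χ_A(x) = (x + 5)^3

xI - A = [[x + 5, 10, 5], [0, x + 9, 2], [0, -8, x + 1]].

Expanding det(xI - A) along the first row:
det(xI - A) = + (x + 5)·det([[x + 9, 2], [-8, x + 1]]) - (10)·det([[0, 2], [0, x + 1]]) + (5)·det([[0, x + 9], [0, -8]]).

Evaluating gives χ_A(x) = x^3 + 15x^2 + 75x + 125 = (x + 5)^3.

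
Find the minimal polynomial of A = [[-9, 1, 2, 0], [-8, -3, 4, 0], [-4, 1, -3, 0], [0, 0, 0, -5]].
The characteristic polynomial factors as (x + 5)^4. The minimal polynomial is ∏(x - λ)^{k_λ} where k_λ is the size of the largest Jordan block at λ.

For λ = -5: rank(A + 5I) = 1, and the largest Jordan block has size 2 (the smallest k with rank((A + 5I)^k) = rank((A + 5I)^(k+1))).

So m_A(x) = (x + 5)^2.

m_A(x) = (x + 5)^2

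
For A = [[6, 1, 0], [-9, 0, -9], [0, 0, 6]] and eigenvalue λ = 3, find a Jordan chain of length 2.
We seek v_1 ∈ ker((A - 3I)^2) \ ker(A - 3I), then set v_{i+1} = (A - 3I) v_i.

One such chain is v_1 = [[0, 1, 0]]^T, v_2 = [[1, -3, 0]]^T. Check: (A - 3I) v_2 = [[0, 0, 0]]^T = 0.

v_1 = [[0, 1, 0]]^T, v_2 = [[1, -3, 0]]^T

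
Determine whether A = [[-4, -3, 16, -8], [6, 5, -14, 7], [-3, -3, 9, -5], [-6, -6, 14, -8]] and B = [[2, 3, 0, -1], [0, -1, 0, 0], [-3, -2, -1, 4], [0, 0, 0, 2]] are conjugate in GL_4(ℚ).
No.

Both have characteristic polynomial (x - 2)^2(x + 1)^2, but the minimal polynomial of A is (x - 2)^2(x + 1) while the minimal polynomial of B is (x - 2)^2(x + 1)^2. The minimal polynomial is a similarity invariant, so A and B are not similar.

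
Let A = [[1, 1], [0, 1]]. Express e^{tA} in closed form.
e^{tA} = [[e^{t}, t*e^{t}], [0, e^{t}]]

A has Jordan form J = [[1, 1], [0, 1]] with A = PJP^{-1}, so e^{tA} = P e^{tJ} P^{-1}.

For a Jordan block J_k(λ), e^{tJ_k(λ)} = e^{λt} · (I + tN + t^2 N^2/2! + ... + t^{k-1} N^{k-1}/(k-1)!) where N is the nilpotent superdiagonal part.

Assembling the blocks and conjugating back gives the entries of e^{tA} as shown above.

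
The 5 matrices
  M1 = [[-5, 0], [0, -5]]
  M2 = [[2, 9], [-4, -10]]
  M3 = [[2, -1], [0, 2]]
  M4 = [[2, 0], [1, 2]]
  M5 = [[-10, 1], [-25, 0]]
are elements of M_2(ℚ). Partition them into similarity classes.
Characteristic polynomials: χ_{M1} = (x + 5)^2, χ_{M2} = (x + 4)^2, χ_{M3} = (x - 2)^2, χ_{M4} = (x - 2)^2, χ_{M5} = (x + 5)^2.

{M1}: invariant factors x + 5, x + 5.

{M2}: invariant factors (x + 4)^2.

{M3, M4}: invariant factors (x - 2)^2.

{M5}: invariant factors (x + 5)^2.

Matrices are similar if and only if their invariant-factor lists agree; the partition into similarity classes is {M1}, {M2}, {M3, M4}, {M5}.

4 classes: {M1}, {M2}, {M3, M4}, {M5}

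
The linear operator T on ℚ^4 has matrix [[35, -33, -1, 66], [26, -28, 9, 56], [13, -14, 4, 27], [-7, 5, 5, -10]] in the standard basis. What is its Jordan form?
The characteristic polynomial is det(xI - A) = (x - 2)^3(x + 5), so the eigenvalues are -5 (algebraic multiplicity 1), 2 (algebraic multiplicity 3).

For λ = -5: algebraic multiplicity 1 gives one 1×1 block.

For λ = 2: rank(A - 2I) = 3, rank((A - 2I)^2) = 2, rank((A - 2I)^3) = 1. The eigenspace has dimension 4 - 3 = 1, so there is 1 Jordan block; the rank sequence gives block sizes [3].

Assembling the blocks gives the Jordan form J above.

J = [[-5, 0, 0, 0], [0, 2, 1, 0], [0, 0, 2, 1], [0, 0, 0, 2]]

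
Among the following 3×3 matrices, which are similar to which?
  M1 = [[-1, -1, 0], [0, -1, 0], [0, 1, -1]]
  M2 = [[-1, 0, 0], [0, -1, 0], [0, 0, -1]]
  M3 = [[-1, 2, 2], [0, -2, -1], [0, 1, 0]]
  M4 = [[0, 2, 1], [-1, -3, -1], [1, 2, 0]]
Characteristic polynomials: χ_{M1} = (x + 1)^3, χ_{M2} = (x + 1)^3, χ_{M3} = (x + 1)^3, χ_{M4} = (x + 1)^3.

{M1, M3, M4}: invariant factors x + 1, (x + 1)^2.

{M2}: invariant factors x + 1, x + 1, x + 1.

Matrices are similar if and only if their invariant-factor lists agree; the partition into similarity classes is {M1, M3, M4}, {M2}.

2 classes: {M1, M3, M4}, {M2}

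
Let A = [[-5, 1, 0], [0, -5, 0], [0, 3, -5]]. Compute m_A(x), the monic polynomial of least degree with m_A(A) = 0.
m_A(x) = (x + 5)^2

The characteristic polynomial factors as (x + 5)^3. The minimal polynomial is ∏(x - λ)^{k_λ} where k_λ is the size of the largest Jordan block at λ.

For λ = -5: rank(A + 5I) = 1, and the largest Jordan block has size 2 (the smallest k with rank((A + 5I)^k) = rank((A + 5I)^(k+1))).

So m_A(x) = (x + 5)^2.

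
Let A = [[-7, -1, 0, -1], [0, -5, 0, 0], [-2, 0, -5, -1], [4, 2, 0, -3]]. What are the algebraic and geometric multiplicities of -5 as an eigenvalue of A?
algebraic multiplicity 4, geometric multiplicity 2

The characteristic polynomial is (x + 5)^4, so the factor x + 5 appears with exponent 4: the algebraic multiplicity is 4.

rank(A + 5I) = 2, so the eigenspace has dimension 4 - 2 = 2: the geometric multiplicity is 2.

Since 2 < 4, A is not diagonalizable.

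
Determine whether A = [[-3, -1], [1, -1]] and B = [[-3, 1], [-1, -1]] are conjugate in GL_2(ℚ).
Two matrices over a field are similar if and only if they have the same invariant factors.

Both A and B have characteristic polynomial (x + 2)^2 and minimal polynomial (x + 2)^2. Computing further, both have invariant factors (x + 2)^2. Hence A and B are similar.

Yes.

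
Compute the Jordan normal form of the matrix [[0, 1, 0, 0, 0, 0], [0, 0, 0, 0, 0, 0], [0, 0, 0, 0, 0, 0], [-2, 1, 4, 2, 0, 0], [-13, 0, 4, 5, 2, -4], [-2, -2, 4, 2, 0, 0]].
J = [[0, 1, 0, 0, 0, 0], [0, 0, 0, 0, 0, 0], [0, 0, 0, 0, 0, 0], [0, 0, 0, 0, 0, 0], [0, 0, 0, 0, 2, 1], [0, 0, 0, 0, 0, 2]]

The characteristic polynomial is det(xI - A) = x^4(x - 2)^2, so the eigenvalues are 0 (algebraic multiplicity 4), 2 (algebraic multiplicity 2).

For λ = 0: rank(A) = 3, rank(A^2) = 2. The eigenspace has dimension 6 - 3 = 3, so there are 3 Jordan blocks; the rank sequence gives block sizes [2, 1, 1].

For λ = 2: rank(A - 2I) = 5, rank((A - 2I)^2) = 4. The eigenspace has dimension 6 - 5 = 1, so there is 1 Jordan block; the rank sequence gives block sizes [2].

Assembling the blocks gives the Jordan form J above.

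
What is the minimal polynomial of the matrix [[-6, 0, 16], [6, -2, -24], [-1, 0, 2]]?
m_A(x) = (x + 2)^2

The characteristic polynomial factors as (x + 2)^3. The minimal polynomial is ∏(x - λ)^{k_λ} where k_λ is the size of the largest Jordan block at λ.

For λ = -2: rank(A + 2I) = 1, and the largest Jordan block has size 2 (the smallest k with rank((A + 2I)^k) = rank((A + 2I)^(k+1))).

So m_A(x) = (x + 2)^2.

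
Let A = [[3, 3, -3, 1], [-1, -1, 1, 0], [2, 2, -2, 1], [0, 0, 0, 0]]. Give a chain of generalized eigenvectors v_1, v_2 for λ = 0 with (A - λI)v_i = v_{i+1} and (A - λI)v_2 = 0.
We seek v_1 ∈ ker(A^2) \ ker(A), then set v_{i+1} = A v_i.

One such chain is v_1 = [[-4, 3, 0, 0]]^T, v_2 = [[-3, 1, -2, 0]]^T. Check: A v_2 = [[0, 0, 0, 0]]^T = 0.

v_1 = [[-4, 3, 0, 0]]^T, v_2 = [[-3, 1, -2, 0]]^T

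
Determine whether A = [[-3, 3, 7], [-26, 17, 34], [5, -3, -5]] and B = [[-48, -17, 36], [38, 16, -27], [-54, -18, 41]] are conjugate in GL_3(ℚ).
Two matrices over a field are similar if and only if they have the same invariant factors.

Both A and B have characteristic polynomial (x - 5)(x - 2)^2 and minimal polynomial (x - 5)(x - 2)^2. Computing further, both have invariant factors (x - 5)(x - 2)^2. Hence A and B are similar.

Yes.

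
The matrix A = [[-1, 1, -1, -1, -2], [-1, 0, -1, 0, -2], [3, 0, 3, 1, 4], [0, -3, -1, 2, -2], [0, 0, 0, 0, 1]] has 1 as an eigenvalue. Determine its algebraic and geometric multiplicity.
The characteristic polynomial is (x - 1)^5, so the factor x - 1 appears with exponent 5: the algebraic multiplicity is 5.

rank(A - I) = 2, so the eigenspace has dimension 5 - 2 = 3: the geometric multiplicity is 3.

Since 3 < 5, A is not diagonalizable.

algebraic multiplicity 5, geometric multiplicity 3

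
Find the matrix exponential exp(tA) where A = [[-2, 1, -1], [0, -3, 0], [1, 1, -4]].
e^{tA} = [[(t + 1)*e^{-3*t}, t*e^{-3*t}, -t*e^{-3*t}], [0, e^{-3*t}, 0], [t*e^{-3*t}, t*e^{-3*t}, (1 - t)*e^{-3*t}]]

A has Jordan form J = [[-3, 1, 0], [0, -3, 0], [0, 0, -3]] with A = PJP^{-1}, so e^{tA} = P e^{tJ} P^{-1}.

For a Jordan block J_k(λ), e^{tJ_k(λ)} = e^{λt} · (I + tN + t^2 N^2/2! + ... + t^{k-1} N^{k-1}/(k-1)!) where N is the nilpotent superdiagonal part.

Assembling the blocks and conjugating back gives the entries of e^{tA} as shown above.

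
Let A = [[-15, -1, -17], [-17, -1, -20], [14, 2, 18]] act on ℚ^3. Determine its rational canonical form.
The invariant factors of A (the non-unit diagonal entries of the Smith normal form of xI - A over ℚ[x]) are (x - 4)(x^2 + 2x - 4), each dividing the next. The characteristic polynomial is their product, (x - 4)(x^2 + 2x - 4).

The rational canonical form is the block-diagonal matrix of companion matrices C(f_i):
R = [[0, 0, -16], [1, 0, 12], [0, 1, 2]].

Note the characteristic polynomial does not split into linear factors over ℚ, so A has no Jordan form over ℚ; the rational canonical form exists over any field.

R = [[0, 0, -16], [1, 0, 12], [0, 1, 2]]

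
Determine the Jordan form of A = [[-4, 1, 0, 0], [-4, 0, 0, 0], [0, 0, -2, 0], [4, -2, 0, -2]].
The characteristic polynomial is det(xI - A) = (x + 2)^4, so the eigenvalues are -2 (algebraic multiplicity 4).

For λ = -2: rank(A + 2I) = 1, rank((A + 2I)^2) = 0. The eigenspace has dimension 4 - 1 = 3, so there are 3 Jordan blocks; the rank sequence gives block sizes [2, 1, 1].

Assembling the blocks gives the Jordan form J above.

J = [[-2, 1, 0, 0], [0, -2, 0, 0], [0, 0, -2, 0], [0, 0, 0, -2]]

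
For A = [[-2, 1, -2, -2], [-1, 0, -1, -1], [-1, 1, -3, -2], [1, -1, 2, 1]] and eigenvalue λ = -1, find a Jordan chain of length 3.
v_1 = [[0, 2, 1, 0]]^T, v_2 = [[0, 1, 0, 0]]^T, v_3 = [[1, 1, 1, -1]]^T

We seek v_1 ∈ ker((A + I)^3) \ ker((A + I)^2), then set v_{i+1} = (A + I) v_i.

One such chain is v_1 = [[0, 2, 1, 0]]^T, v_2 = [[0, 1, 0, 0]]^T, v_3 = [[1, 1, 1, -1]]^T. Check: (A + I) v_3 = [[0, 0, 0, 0]]^T = 0.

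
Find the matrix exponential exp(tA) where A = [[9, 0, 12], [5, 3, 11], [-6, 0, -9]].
e^{tA} = [[(2*e^{6*t} - 1)*e^{-3*t}, 0, 4*sinh(3*t)], [((1 - t)*e^{6*t} - 1)*e^{-3*t}, e^{3*t}, ((2 - t)*e^{6*t} - 2)*e^{-3*t}], [-2*sinh(3*t), 0, (2 - e^{6*t})*e^{-3*t}]]

A has Jordan form J = [[-3, 0, 0], [0, 3, 1], [0, 0, 3]] with A = PJP^{-1}, so e^{tA} = P e^{tJ} P^{-1}.

For a Jordan block J_k(λ), e^{tJ_k(λ)} = e^{λt} · (I + tN + t^2 N^2/2! + ... + t^{k-1} N^{k-1}/(k-1)!) where N is the nilpotent superdiagonal part.

Assembling the blocks and conjugating back gives the entries of e^{tA} as shown above.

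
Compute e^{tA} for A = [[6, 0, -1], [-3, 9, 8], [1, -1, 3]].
A has Jordan form J = [[6, 1, 0], [0, 6, 1], [0, 0, 6]] with A = PJP^{-1}, so e^{tA} = P e^{tJ} P^{-1}.

For a Jordan block J_k(λ), e^{tJ_k(λ)} = e^{λt} · (I + tN + t^2 N^2/2! + ... + t^{k-1} N^{k-1}/(k-1)!) where N is the nilpotent superdiagonal part.

Assembling the blocks and conjugating back gives the entries of e^{tA} as shown above.

e^{tA} = [[(2 - t^2)*e^{6*t}/2, t^2*e^{6*t}/2, t*(3*t - 2)*e^{6*t}/2], [t*(-t - 6)*e^{6*t}/2, (t^2 + 6*t + 2)*e^{6*t}/2, t*(3*t + 16)*e^{6*t}/2], [t*e^{6*t}, -t*e^{6*t}, (1 - 3*t)*e^{6*t}]]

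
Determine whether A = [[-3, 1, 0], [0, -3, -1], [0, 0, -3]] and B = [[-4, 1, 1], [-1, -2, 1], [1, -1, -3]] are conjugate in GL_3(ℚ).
Yes.

Two matrices over a field are similar if and only if they have the same invariant factors.

Both A and B have characteristic polynomial (x + 3)^3 and minimal polynomial (x + 3)^3. Computing further, both have invariant factors (x + 3)^3. Hence A and B are similar.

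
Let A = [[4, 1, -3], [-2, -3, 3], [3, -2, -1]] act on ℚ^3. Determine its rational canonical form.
The invariant factors of A (the non-unit diagonal entries of the Smith normal form of xI - A over ℚ[x]) are x^3 + 4x - 4, each dividing the next. The characteristic polynomial is their product, x^3 + 4x - 4.

The rational canonical form is the block-diagonal matrix of companion matrices C(f_i):
R = [[0, 0, 4], [1, 0, -4], [0, 1, 0]].

Note the characteristic polynomial does not split into linear factors over ℚ, so A has no Jordan form over ℚ; the rational canonical form exists over any field.

R = [[0, 0, 4], [1, 0, -4], [0, 1, 0]]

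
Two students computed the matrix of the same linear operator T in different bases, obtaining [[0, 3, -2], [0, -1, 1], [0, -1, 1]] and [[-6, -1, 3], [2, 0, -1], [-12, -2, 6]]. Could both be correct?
Two matrices over a field are similar if and only if they have the same invariant factors.

Both A and B have characteristic polynomial x^3 and minimal polynomial x^3. Computing further, both have invariant factors x^3. Hence A and B are similar.

Yes.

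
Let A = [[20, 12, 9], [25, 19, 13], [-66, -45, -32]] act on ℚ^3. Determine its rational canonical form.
R = [[0, 0, 5], [1, 0, -11], [0, 1, 7]]

The invariant factors of A (the non-unit diagonal entries of the Smith normal form of xI - A over ℚ[x]) are (x - 5)(x - 1)^2, each dividing the next. The characteristic polynomial is their product, (x - 5)(x - 1)^2.

The rational canonical form is the block-diagonal matrix of companion matrices C(f_i):
R = [[0, 0, 5], [1, 0, -11], [0, 1, 7]].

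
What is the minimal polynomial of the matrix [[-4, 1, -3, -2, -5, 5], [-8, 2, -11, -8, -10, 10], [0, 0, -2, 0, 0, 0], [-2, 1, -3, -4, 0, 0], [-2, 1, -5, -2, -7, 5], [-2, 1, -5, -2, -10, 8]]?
m_A(x) = (x - 3)(x + 2)^3

The characteristic polynomial factors as (x - 3)(x + 2)^5. The minimal polynomial is ∏(x - λ)^{k_λ} where k_λ is the size of the largest Jordan block at λ.

For λ = -2: rank(A + 2I) = 3, and the largest Jordan block has size 3 (the smallest k with rank((A + 2I)^k) = rank((A + 2I)^(k+1))).
For λ = 3: rank(A - 3I) = 5, and the largest Jordan block has size 1 (the smallest k with rank((A - 3I)^k) = rank((A - 3I)^(k+1))).

So m_A(x) = (x - 3)(x + 2)^3.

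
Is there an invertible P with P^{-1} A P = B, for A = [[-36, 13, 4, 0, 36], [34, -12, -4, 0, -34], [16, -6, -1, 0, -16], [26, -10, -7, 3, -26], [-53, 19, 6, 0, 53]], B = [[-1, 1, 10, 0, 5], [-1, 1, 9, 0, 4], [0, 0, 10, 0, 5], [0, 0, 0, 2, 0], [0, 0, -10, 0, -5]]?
χ_A(x) = x^2(x - 3)^2(x - 1) but χ_B(x) = x^3(x - 5)(x - 2). The characteristic polynomial is a similarity invariant, so A and B are not similar.

No.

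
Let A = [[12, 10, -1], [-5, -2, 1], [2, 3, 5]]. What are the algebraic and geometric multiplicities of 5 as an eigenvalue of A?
The characteristic polynomial is (x - 5)^3, so the factor x - 5 appears with exponent 3: the algebraic multiplicity is 3.

rank(A - 5I) = 2, so the eigenspace has dimension 3 - 2 = 1: the geometric multiplicity is 1.

Since 1 < 3, A is not diagonalizable.

algebraic multiplicity 3, geometric multiplicity 1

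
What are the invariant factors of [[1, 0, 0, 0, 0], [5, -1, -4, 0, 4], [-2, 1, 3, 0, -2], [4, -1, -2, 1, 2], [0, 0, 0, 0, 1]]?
x - 1, x - 1, (x - 1)^3

The Jordan structure of A has elementary divisors (x - 1)^3, (x - 1), (x - 1). Arranging the block sizes at each eigenvalue in decreasing order and taking row products gives the invariant factors.

Invariant factors (smallest first, each dividing the next): x - 1, x - 1, (x - 1)^3.

Check: the last factor (x - 1)^3 is the minimal polynomial, and the product (x - 1)^5 is the characteristic polynomial.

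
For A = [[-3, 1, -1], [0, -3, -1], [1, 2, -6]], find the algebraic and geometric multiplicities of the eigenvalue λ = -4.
algebraic multiplicity 3, geometric multiplicity 1

The characteristic polynomial is (x + 4)^3, so the factor x + 4 appears with exponent 3: the algebraic multiplicity is 3.

rank(A + 4I) = 2, so the eigenspace has dimension 3 - 2 = 1: the geometric multiplicity is 1.

Since 1 < 3, A is not diagonalizable.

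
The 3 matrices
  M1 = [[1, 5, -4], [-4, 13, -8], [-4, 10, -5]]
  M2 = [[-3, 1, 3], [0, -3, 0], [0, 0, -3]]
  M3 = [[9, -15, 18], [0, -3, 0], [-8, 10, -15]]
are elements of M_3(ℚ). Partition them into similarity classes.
Characteristic polynomials: χ_{M1} = (x - 3)^3, χ_{M2} = (x + 3)^3, χ_{M3} = (x + 3)^3.

{M1}: invariant factors x - 3, (x - 3)^2.

{M2, M3}: invariant factors x + 3, (x + 3)^2.

Matrices are similar if and only if their invariant-factor lists agree; the partition into similarity classes is {M1}, {M2, M3}.

2 classes: {M1}, {M2, M3}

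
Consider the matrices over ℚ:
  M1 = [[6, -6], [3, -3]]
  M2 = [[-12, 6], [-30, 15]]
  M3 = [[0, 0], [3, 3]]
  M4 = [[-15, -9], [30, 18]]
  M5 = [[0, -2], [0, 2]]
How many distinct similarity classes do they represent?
Characteristic polynomials: χ_{M1} = x(x - 3), χ_{M2} = x(x - 3), χ_{M3} = x(x - 3), χ_{M4} = x(x - 3), χ_{M5} = x(x - 2).

{M1, M2, M3, M4}: invariant factors x(x - 3).

{M5}: invariant factors x(x - 2).

Matrices are similar if and only if their invariant-factor lists agree; the partition into similarity classes is {M1, M2, M3, M4}, {M5}.

2 classes: {M1, M2, M3, M4}, {M5}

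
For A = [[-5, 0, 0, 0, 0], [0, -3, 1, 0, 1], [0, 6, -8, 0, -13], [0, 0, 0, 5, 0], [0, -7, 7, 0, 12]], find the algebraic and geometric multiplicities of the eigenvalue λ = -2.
The characteristic polynomial is (x - 5)^2(x + 2)^2(x + 5), so the factor x + 2 appears with exponent 2: the algebraic multiplicity is 2.

rank(A + 2I) = 4, so the eigenspace has dimension 5 - 4 = 1: the geometric multiplicity is 1.

Since 1 < 2, A is not diagonalizable.

algebraic multiplicity 2, geometric multiplicity 1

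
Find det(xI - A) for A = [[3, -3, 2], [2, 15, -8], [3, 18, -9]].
χ_A(x) = (x - 3)^3

xI - A = [[x - 3, 3, -2], [-2, x - 15, 8], [-3, -18, x + 9]].

Expanding det(xI - A) along the first row:
det(xI - A) = + (x - 3)·det([[x - 15, 8], [-18, x + 9]]) - (3)·det([[-2, 8], [-3, x + 9]]) + (-2)·det([[-2, x - 15], [-3, -18]]).

Evaluating gives χ_A(x) = x^3 - 9x^2 + 27x - 27 = (x - 3)^3.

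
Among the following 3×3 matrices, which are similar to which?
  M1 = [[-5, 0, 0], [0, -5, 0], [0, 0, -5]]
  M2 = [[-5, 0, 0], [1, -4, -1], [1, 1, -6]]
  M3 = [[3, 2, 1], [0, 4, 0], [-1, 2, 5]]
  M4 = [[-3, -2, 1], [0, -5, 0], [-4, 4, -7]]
3 classes: {M1}, {M2, M4}, {M3}

Characteristic polynomials: χ_{M1} = (x + 5)^3, χ_{M2} = (x + 5)^3, χ_{M3} = (x - 4)^3, χ_{M4} = (x + 5)^3.

{M1}: invariant factors x + 5, x + 5, x + 5.

{M2, M4}: invariant factors x + 5, (x + 5)^2.

{M3}: invariant factors x - 4, (x - 4)^2.

Matrices are similar if and only if their invariant-factor lists agree; the partition into similarity classes is {M1}, {M2, M4}, {M3}.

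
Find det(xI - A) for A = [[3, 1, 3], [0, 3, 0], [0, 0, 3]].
χ_A(x) = (x - 3)^3

xI - A = [[x - 3, -1, -3], [0, x - 3, 0], [0, 0, x - 3]].

Expanding det(xI - A) along the first row:
det(xI - A) = + (x - 3)·det([[x - 3, 0], [0, x - 3]]) - (-1)·det([[0, 0], [0, x - 3]]) + (-3)·det([[0, x - 3], [0, 0]]).

Evaluating gives χ_A(x) = x^3 - 9x^2 + 27x - 27 = (x - 3)^3.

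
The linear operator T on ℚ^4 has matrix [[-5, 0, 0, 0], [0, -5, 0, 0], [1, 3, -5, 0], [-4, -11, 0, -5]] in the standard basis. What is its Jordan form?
J = [[-5, 1, 0, 0], [0, -5, 0, 0], [0, 0, -5, 1], [0, 0, 0, -5]]

The characteristic polynomial is det(xI - A) = (x + 5)^4, so the eigenvalues are -5 (algebraic multiplicity 4).

For λ = -5: rank(A + 5I) = 2, rank((A + 5I)^2) = 0. The eigenspace has dimension 4 - 2 = 2, so there are 2 Jordan blocks; the rank sequence gives block sizes [2, 2].

Assembling the blocks gives the Jordan form J above.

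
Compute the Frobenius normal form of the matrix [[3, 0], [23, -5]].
R = [[0, 15], [1, -2]]

The invariant factors of A (the non-unit diagonal entries of the Smith normal form of xI - A over ℚ[x]) are (x - 3)(x + 5), each dividing the next. The characteristic polynomial is their product, (x - 3)(x + 5).

The rational canonical form is the block-diagonal matrix of companion matrices C(f_i):
R = [[0, 15], [1, -2]].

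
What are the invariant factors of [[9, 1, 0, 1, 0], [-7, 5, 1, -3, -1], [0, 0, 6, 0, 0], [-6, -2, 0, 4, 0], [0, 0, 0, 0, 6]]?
x - 6, x - 6, (x - 6)^3

The Jordan structure of A has elementary divisors (x - 6)^3, (x - 6), (x - 6). Arranging the block sizes at each eigenvalue in decreasing order and taking row products gives the invariant factors.

Invariant factors (smallest first, each dividing the next): x - 6, x - 6, (x - 6)^3.

Check: the last factor (x - 6)^3 is the minimal polynomial, and the product (x - 6)^5 is the characteristic polynomial.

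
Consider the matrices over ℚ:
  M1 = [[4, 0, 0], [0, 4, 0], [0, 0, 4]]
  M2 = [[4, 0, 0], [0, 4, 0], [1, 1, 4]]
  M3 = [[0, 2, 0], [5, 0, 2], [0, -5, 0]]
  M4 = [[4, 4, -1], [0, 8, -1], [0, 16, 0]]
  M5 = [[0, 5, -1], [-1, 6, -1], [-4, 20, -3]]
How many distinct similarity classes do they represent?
Characteristic polynomials: χ_{M1} = (x - 4)^3, χ_{M2} = (x - 4)^3, χ_{M3} = x^3, χ_{M4} = (x - 4)^3, χ_{M5} = (x - 1)^3.

{M1}: invariant factors x - 4, x - 4, x - 4.

{M2, M4}: invariant factors x - 4, (x - 4)^2.

{M3}: invariant factors x^3.

{M5}: invariant factors x - 1, (x - 1)^2.

Matrices are similar if and only if their invariant-factor lists agree; the partition into similarity classes is {M1}, {M2, M4}, {M3}, {M5}.

4 classes: {M1}, {M2, M4}, {M3}, {M5}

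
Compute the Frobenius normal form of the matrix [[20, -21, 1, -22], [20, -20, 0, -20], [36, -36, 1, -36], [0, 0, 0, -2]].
The invariant factors of A (the non-unit diagonal entries of the Smith normal form of xI - A over ℚ[x]) are x + 2, (x - 5)(x + 2)^2, each dividing the next. The characteristic polynomial is their product, (x - 5)(x + 2)^3.

The rational canonical form is the block-diagonal matrix of companion matrices C(f_i):
R = [[-2, 0, 0, 0], [0, 0, 0, 20], [0, 1, 0, 16], [0, 0, 1, 1]].

R = [[-2, 0, 0, 0], [0, 0, 0, 20], [0, 1, 0, 16], [0, 0, 1, 1]]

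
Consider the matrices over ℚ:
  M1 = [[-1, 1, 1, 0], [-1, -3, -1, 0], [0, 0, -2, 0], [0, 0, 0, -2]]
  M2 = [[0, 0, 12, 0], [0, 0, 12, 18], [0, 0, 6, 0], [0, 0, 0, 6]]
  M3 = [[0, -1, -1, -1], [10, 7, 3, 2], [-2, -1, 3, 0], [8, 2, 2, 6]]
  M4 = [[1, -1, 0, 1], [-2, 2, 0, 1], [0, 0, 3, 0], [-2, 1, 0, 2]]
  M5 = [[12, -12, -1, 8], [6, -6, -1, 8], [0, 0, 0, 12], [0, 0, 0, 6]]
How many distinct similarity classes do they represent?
5 classes: {M1}, {M2}, {M3}, {M4}, {M5}

Characteristic polynomials: χ_{M1} = (x + 2)^4, χ_{M2} = x^2(x - 6)^2, χ_{M3} = (x - 4)^4, χ_{M4} = (x - 3)^2(x - 1)^2, χ_{M5} = x^2(x - 6)^2.

{M1}: invariant factors x + 2, x + 2, (x + 2)^2.

{M2}: invariant factors x(x - 6), x(x - 6).

{M3}: invariant factors (x - 4)^2, (x - 4)^2.

{M4}: invariant factors x - 3, (x - 3)(x - 1)^2.

{M5}: invariant factors x - 6, x^2(x - 6).

Matrices are similar if and only if their invariant-factor lists agree; the partition into similarity classes is {M1}, {M2}, {M3}, {M4}, {M5}.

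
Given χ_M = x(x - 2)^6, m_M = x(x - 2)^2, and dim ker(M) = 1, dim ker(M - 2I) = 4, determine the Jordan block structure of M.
λ = 0: algebraic multiplicity 1 (exponent in χ_M), largest block size 1 (exponent in m_M), 1 block (geometric multiplicity). This forces block sizes [1].
λ = 2: algebraic multiplicity 6 (exponent in χ_M), largest block size 2 (exponent in m_M), 4 blocks (geometric multiplicity). These force block sizes [2, 2, 1, 1].

Jordan blocks: (0, 1), (2, 2), (2, 2), (2, 1), (2, 1)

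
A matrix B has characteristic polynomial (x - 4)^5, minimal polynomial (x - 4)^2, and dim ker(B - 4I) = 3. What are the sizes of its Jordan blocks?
Jordan blocks: (4, 2), (4, 2), (4, 1)

λ = 4: algebraic multiplicity 5 (exponent in χ_B), largest block size 2 (exponent in m_B), 3 blocks (geometric multiplicity). These force block sizes [2, 2, 1].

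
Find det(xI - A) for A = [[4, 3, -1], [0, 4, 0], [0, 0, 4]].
χ_A(x) = (x - 4)^3

xI - A = [[x - 4, -3, 1], [0, x - 4, 0], [0, 0, x - 4]].

Expanding det(xI - A) along the first row:
det(xI - A) = + (x - 4)·det([[x - 4, 0], [0, x - 4]]) - (-3)·det([[0, 0], [0, x - 4]]) + (1)·det([[0, x - 4], [0, 0]]).

Evaluating gives χ_A(x) = x^3 - 12x^2 + 48x - 64 = (x - 4)^3.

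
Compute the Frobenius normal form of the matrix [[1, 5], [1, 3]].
The invariant factors of A (the non-unit diagonal entries of the Smith normal form of xI - A over ℚ[x]) are x^2 - 4x - 2, each dividing the next. The characteristic polynomial is their product, x^2 - 4x - 2.

The rational canonical form is the block-diagonal matrix of companion matrices C(f_i):
R = [[0, 2], [1, 4]].

Note the characteristic polynomial does not split into linear factors over ℚ, so A has no Jordan form over ℚ; the rational canonical form exists over any field.

R = [[0, 2], [1, 4]]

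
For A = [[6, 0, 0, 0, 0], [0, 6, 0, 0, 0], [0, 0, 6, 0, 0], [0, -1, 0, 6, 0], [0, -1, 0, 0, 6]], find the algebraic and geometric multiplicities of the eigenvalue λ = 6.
The characteristic polynomial is (x - 6)^5, so the factor x - 6 appears with exponent 5: the algebraic multiplicity is 5.

rank(A - 6I) = 1, so the eigenspace has dimension 5 - 1 = 4: the geometric multiplicity is 4.

Since 4 < 5, A is not diagonalizable.

algebraic multiplicity 5, geometric multiplicity 4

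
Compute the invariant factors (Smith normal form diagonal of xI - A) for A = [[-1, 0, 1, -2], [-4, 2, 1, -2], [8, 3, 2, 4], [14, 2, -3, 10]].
(x - 4)(x - 3)^3

The Jordan structure of A has elementary divisors (x - 3)^3, (x - 4). Arranging the block sizes at each eigenvalue in decreasing order and taking row products gives the invariant factors.

Invariant factors (smallest first, each dividing the next): (x - 4)(x - 3)^3.

Check: the last factor (x - 4)(x - 3)^3 is the minimal polynomial, and the product (x - 4)(x - 3)^3 is the characteristic polynomial.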